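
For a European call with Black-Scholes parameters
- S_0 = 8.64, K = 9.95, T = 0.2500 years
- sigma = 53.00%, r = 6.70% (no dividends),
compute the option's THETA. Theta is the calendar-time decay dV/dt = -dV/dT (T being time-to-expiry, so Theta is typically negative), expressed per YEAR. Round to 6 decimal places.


d1 = -0.3370093145; d2 = -0.6020093145
phi(d1) = 0.3769185464; exp(-qT) = 1.0000000000; exp(-rT) = 0.9833895013
Theta = -S*exp(-qT)*phi(d1)*sigma/(2*sqrt(T)) - r*K*exp(-rT)*N(d2) + q*S*exp(-qT)*N(d1)
N(d1) = 0.3680549392; N(d2) = 0.2735839686; sqrt(T) = 0.5000000000
Term 1 = -8.6400 * 1.0000000000 * 0.3769185464 * 0.5300 / (2 * 0.5000000000) = -1.7259854077
Term 2 = -0.0670 * 9.9500 * 0.9833895013 * 0.2735839686 = -0.1793552510
Term 3 = 0 (no dividend yield, q = 0)
Theta = -1.7259854077 + (-0.1793552510) + (0.0000000000) = -1.905341

Answer: Theta = -1.905341


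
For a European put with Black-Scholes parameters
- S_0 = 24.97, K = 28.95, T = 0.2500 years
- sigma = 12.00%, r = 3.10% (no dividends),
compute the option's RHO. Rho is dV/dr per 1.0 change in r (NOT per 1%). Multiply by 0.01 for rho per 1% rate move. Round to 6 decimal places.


d1 = -2.3057516621; d2 = -2.3657516621
phi(d1) = 0.0279543097; exp(-qT) = 1.0000000000; exp(-rT) = 0.9922799538
N(-d2) = 0.9910032453
Rho = -K*T*exp(-rT)*N(-d2) = -28.9500 * 0.2500 * 0.9922799538 * 0.9910032453 = -7.117015

Answer: Rho = -7.117015


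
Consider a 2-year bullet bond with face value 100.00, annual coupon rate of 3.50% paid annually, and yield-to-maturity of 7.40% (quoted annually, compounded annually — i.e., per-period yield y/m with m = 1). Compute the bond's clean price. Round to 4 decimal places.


Coupon per period c = face * coupon_rate / m = 3.500000
Periods per year m = 1; per-period yield y/m = 0.074000
Number of cashflows N = 2
Cashflows (t years, CF_t, discount factor 1/(1+y/m)^(m*t), PV):
  t = 1.0000: CF_t = 3.500000, DF = 0.931099, PV = 3.258845
  t = 2.0000: CF_t = 103.500000, DF = 0.866945, PV = 89.728785
Price P = sum_t PV_t = 92.987630

Answer: Price = 92.9876


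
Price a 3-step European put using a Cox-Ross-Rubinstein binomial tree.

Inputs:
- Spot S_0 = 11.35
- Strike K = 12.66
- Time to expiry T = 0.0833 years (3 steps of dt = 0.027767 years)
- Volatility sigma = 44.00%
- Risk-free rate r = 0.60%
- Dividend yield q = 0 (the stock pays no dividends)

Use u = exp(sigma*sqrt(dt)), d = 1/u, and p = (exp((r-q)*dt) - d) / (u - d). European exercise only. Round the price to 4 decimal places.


dt = T/N = 0.027767
u = exp(sigma*sqrt(dt)) = 1.076073; d = 1/u = 0.929305
p = (exp((r-q)*dt) - d) / (u - d) = 0.482814
Discount per step: exp(-r*dt) = 0.999833
Stock lattice S(k, i) with i counting down-moves:
  k=0: S(0,0) = 11.3500
  k=1: S(1,0) = 12.2134; S(1,1) = 10.5476
  k=2: S(2,0) = 13.1426; S(2,1) = 11.3500; S(2,2) = 9.8019
  k=3: S(3,0) = 14.1423; S(3,1) = 12.2134; S(3,2) = 10.5476; S(3,3) = 9.1090
Terminal payoffs V(N, i) = max(K - S_T, 0):
  V(3,0) = 0.000000; V(3,1) = 0.446567; V(3,2) = 2.112392; V(3,3) = 3.551011
Backward induction: V(k, i) = exp(-r*dt) * [p * V(k+1, i) + (1-p) * V(k+1, i+1)].
  V(2,0) = exp(-r*dt) * [p*0.000000 + (1-p)*0.446567] = 0.230920
  V(2,1) = exp(-r*dt) * [p*0.446567 + (1-p)*2.112392] = 1.307891
  V(2,2) = exp(-r*dt) * [p*2.112392 + (1-p)*3.551011] = 2.855950
  V(1,0) = exp(-r*dt) * [p*0.230920 + (1-p)*1.307891] = 0.787783
  V(1,1) = exp(-r*dt) * [p*1.307891 + (1-p)*2.855950] = 2.108175
  V(0,0) = exp(-r*dt) * [p*0.787783 + (1-p)*2.108175] = 1.470427

Answer: Price = V(0,0) = 1.4704


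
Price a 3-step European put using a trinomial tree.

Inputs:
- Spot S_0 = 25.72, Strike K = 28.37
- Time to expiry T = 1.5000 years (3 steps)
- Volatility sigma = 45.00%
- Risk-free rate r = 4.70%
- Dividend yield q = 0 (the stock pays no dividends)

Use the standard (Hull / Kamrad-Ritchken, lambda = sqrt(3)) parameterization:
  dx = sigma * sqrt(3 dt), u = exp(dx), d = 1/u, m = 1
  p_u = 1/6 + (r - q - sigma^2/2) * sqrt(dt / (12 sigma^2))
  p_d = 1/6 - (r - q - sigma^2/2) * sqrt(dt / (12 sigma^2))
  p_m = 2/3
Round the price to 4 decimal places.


dt = T/N = 0.500000; dx = sigma*sqrt(3*dt) = 0.551135
u = exp(dx) = 1.735222; d = 1/u = 0.576295
p_u = 0.142058, p_m = 0.666667, p_d = 0.191275
Discount per step: exp(-r*dt) = 0.976774
Stock lattice S(k, j) with j the centered position index:
  k=0: S(0,+0) = 25.7200
  k=1: S(1,-1) = 14.8223; S(1,+0) = 25.7200; S(1,+1) = 44.6299
  k=2: S(2,-2) = 8.5420; S(2,-1) = 14.8223; S(2,+0) = 25.7200; S(2,+1) = 44.6299; S(2,+2) = 77.4428
  k=3: S(3,-3) = 4.9227; S(3,-2) = 8.5420; S(3,-1) = 14.8223; S(3,+0) = 25.7200; S(3,+1) = 44.6299; S(3,+2) = 77.4428; S(3,+3) = 134.3804
Terminal payoffs V(N, j) = max(K - S_T, 0):
  V(3,-3) = 23.447270; V(3,-2) = 19.827971; V(3,-1) = 13.547687; V(3,+0) = 2.650000; V(3,+1) = 0.000000; V(3,+2) = 0.000000; V(3,+3) = 0.000000
Backward induction: V(k, j) = exp(-r*dt) * [p_u * V(k+1, j+1) + p_m * V(k+1, j) + p_d * V(k+1, j-1)]
  V(2,-2) = exp(-r*dt) * [p_u*13.547687 + p_m*19.827971 + p_d*23.447270] = 19.172203
  V(2,-1) = exp(-r*dt) * [p_u*2.650000 + p_m*13.547687 + p_d*19.827971] = 12.894237
  V(2,+0) = exp(-r*dt) * [p_u*0.000000 + p_m*2.650000 + p_d*13.547687] = 4.256781
  V(2,+1) = exp(-r*dt) * [p_u*0.000000 + p_m*0.000000 + p_d*2.650000] = 0.495106
  V(2,+2) = exp(-r*dt) * [p_u*0.000000 + p_m*0.000000 + p_d*0.000000] = 0.000000
  V(1,-1) = exp(-r*dt) * [p_u*4.256781 + p_m*12.894237 + p_d*19.172203] = 12.569159
  V(1,+0) = exp(-r*dt) * [p_u*0.495106 + p_m*4.256781 + p_d*12.894237] = 5.249704
  V(1,+1) = exp(-r*dt) * [p_u*0.000000 + p_m*0.495106 + p_d*4.256781] = 1.117709
  V(0,+0) = exp(-r*dt) * [p_u*1.117709 + p_m*5.249704 + p_d*12.569159] = 5.921934

Answer: Price = V(0,0) = 5.9219


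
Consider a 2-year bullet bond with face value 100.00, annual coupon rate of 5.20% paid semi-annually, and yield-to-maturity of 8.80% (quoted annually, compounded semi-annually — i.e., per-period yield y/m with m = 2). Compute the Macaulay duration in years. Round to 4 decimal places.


Answer: Macaulay duration = 1.9223 years

Derivation:
Coupon per period c = face * coupon_rate / m = 2.600000
Periods per year m = 2; per-period yield y/m = 0.044000
Number of cashflows N = 4
Cashflows (t years, CF_t, discount factor 1/(1+y/m)^(m*t), PV):
  t = 0.5000: CF_t = 2.600000, DF = 0.957854, PV = 2.490421
  t = 1.0000: CF_t = 2.600000, DF = 0.917485, PV = 2.385461
  t = 1.5000: CF_t = 2.600000, DF = 0.878817, PV = 2.284924
  t = 2.0000: CF_t = 102.600000, DF = 0.841779, PV = 86.366509
Price P = sum_t PV_t = 93.527316
Macaulay numerator sum_t t * PV_t:
  t * PV_t at t = 0.5000: 1.245211
  t * PV_t at t = 1.0000: 2.385461
  t * PV_t at t = 1.5000: 3.427387
  t * PV_t at t = 2.0000: 172.733018
Macaulay duration D = (sum_t t * PV_t) / P = 179.791077 / 93.527316 = 1.922338


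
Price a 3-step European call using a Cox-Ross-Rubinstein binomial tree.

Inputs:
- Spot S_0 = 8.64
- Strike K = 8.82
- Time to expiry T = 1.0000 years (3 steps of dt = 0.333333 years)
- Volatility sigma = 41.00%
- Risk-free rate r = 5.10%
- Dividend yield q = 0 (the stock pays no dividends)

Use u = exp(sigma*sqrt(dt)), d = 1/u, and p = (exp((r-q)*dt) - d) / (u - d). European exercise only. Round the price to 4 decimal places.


dt = T/N = 0.333333
u = exp(sigma*sqrt(dt)) = 1.267078; d = 1/u = 0.789217
p = (exp((r-q)*dt) - d) / (u - d) = 0.476976
Discount per step: exp(-r*dt) = 0.983144
Stock lattice S(k, i) with i counting down-moves:
  k=0: S(0,0) = 8.6400
  k=1: S(1,0) = 10.9476; S(1,1) = 6.8188
  k=2: S(2,0) = 13.8714; S(2,1) = 8.6400; S(2,2) = 5.3815
  k=3: S(3,0) = 17.5762; S(3,1) = 10.9476; S(3,2) = 6.8188; S(3,3) = 4.2472
Terminal payoffs V(N, i) = max(S_T - K, 0):
  V(3,0) = 8.756160; V(3,1) = 2.127556; V(3,2) = 0.000000; V(3,3) = 0.000000
Backward induction: V(k, i) = exp(-r*dt) * [p * V(k+1, i) + (1-p) * V(k+1, i+1)].
  V(2,0) = exp(-r*dt) * [p*8.756160 + (1-p)*2.127556] = 5.200082
  V(2,1) = exp(-r*dt) * [p*2.127556 + (1-p)*0.000000] = 0.997687
  V(2,2) = exp(-r*dt) * [p*0.000000 + (1-p)*0.000000] = 0.000000
  V(1,0) = exp(-r*dt) * [p*5.200082 + (1-p)*0.997687] = 2.951522
  V(1,1) = exp(-r*dt) * [p*0.997687 + (1-p)*0.000000] = 0.467851
  V(0,0) = exp(-r*dt) * [p*2.951522 + (1-p)*0.467851] = 1.624647

Answer: Price = V(0,0) = 1.6246


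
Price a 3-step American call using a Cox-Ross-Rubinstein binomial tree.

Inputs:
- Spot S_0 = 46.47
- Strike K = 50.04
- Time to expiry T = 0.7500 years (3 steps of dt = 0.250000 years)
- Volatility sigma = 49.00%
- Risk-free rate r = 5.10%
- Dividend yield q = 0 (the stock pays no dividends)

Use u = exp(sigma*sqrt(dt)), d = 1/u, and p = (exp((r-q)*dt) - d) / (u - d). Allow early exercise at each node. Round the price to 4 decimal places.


dt = T/N = 0.250000
u = exp(sigma*sqrt(dt)) = 1.277621; d = 1/u = 0.782705
p = (exp((r-q)*dt) - d) / (u - d) = 0.464981
Discount per step: exp(-r*dt) = 0.987331
Stock lattice S(k, i) with i counting down-moves:
  k=0: S(0,0) = 46.4700
  k=1: S(1,0) = 59.3711; S(1,1) = 36.3723
  k=2: S(2,0) = 75.8537; S(2,1) = 46.4700; S(2,2) = 28.4687
  k=3: S(3,0) = 96.9123; S(3,1) = 59.3711; S(3,2) = 36.3723; S(3,3) = 22.2826
Terminal payoffs V(N, i) = max(S_T - K, 0):
  V(3,0) = 46.872348; V(3,1) = 9.331062; V(3,2) = 0.000000; V(3,3) = 0.000000
Backward induction: V(k, i) = exp(-r*dt) * [p * V(k+1, i) + (1-p) * V(k+1, i+1)]; then take max(V_cont, immediate exercise) for American.
  V(2,0) = exp(-r*dt) * [p*46.872348 + (1-p)*9.331062] = 26.447695; exercise = 25.813735; V(2,0) = max -> 26.447695
  V(2,1) = exp(-r*dt) * [p*9.331062 + (1-p)*0.000000] = 4.283802; exercise = 0.000000; V(2,1) = max -> 4.283802
  V(2,2) = exp(-r*dt) * [p*0.000000 + (1-p)*0.000000] = 0.000000; exercise = 0.000000; V(2,2) = max -> 0.000000
  V(1,0) = exp(-r*dt) * [p*26.447695 + (1-p)*4.283802] = 14.404763; exercise = 9.331062; V(1,0) = max -> 14.404763
  V(1,1) = exp(-r*dt) * [p*4.283802 + (1-p)*0.000000] = 1.966653; exercise = 0.000000; V(1,1) = max -> 1.966653
  V(0,0) = exp(-r*dt) * [p*14.404763 + (1-p)*1.966653] = 7.651956; exercise = 0.000000; V(0,0) = max -> 7.651956

Answer: Price = V(0,0) = 7.6520


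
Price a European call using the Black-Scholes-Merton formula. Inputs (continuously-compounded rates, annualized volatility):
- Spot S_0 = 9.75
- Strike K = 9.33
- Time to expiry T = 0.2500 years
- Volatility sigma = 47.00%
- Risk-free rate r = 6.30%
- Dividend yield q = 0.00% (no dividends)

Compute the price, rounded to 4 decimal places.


Answer: Price = 1.1968

Derivation:
d1 = (ln(S/K) + (r - q + 0.5*sigma^2) * T) / (sigma * sqrt(T)) = 0.37189264
d2 = d1 - sigma * sqrt(T) = 0.13689264
exp(-rT) = 0.98437338; exp(-qT) = 1.00000000
C = S_0 * exp(-qT) * N(d1) - K * exp(-rT) * N(d2)
N(d1) = 0.64501361; N(d2) = 0.55444217
C = 9.7500 * 1.00000000 * 0.64501361 - 9.3300 * 0.98437338 * 0.55444217 = 1.1968


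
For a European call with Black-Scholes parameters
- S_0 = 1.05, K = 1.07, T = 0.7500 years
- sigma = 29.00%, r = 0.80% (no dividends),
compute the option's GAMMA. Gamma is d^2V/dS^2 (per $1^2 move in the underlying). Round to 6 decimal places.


Answer: Gamma = 1.508663

Derivation:
d1 = 0.0743349051; d2 = -0.1768124620
phi(d1) = 0.3978415883; exp(-qT) = 1.0000000000; exp(-rT) = 0.9940179641
Gamma = exp(-qT) * phi(d1) / (S * sigma * sqrt(T)) = 1.0000000000 * 0.3978415883 / (1.0500 * 0.2900 * 0.8660254038) = 1.508663


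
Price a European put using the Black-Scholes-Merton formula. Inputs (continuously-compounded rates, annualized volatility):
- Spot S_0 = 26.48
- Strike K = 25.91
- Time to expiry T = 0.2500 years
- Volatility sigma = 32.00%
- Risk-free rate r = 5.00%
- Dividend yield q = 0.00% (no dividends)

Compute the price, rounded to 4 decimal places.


Answer: Price = 1.2519

Derivation:
d1 = (ln(S/K) + (r - q + 0.5*sigma^2) * T) / (sigma * sqrt(T)) = 0.29412960
d2 = d1 - sigma * sqrt(T) = 0.13412960
exp(-rT) = 0.98757780; exp(-qT) = 1.00000000
P = K * exp(-rT) * N(-d2) - S_0 * exp(-qT) * N(-d1)
N(-d1) = 0.38432944; N(-d2) = 0.44665005
P = 25.9100 * 0.98757780 * 0.44665005 - 26.4800 * 1.00000000 * 0.38432944 = 1.2519


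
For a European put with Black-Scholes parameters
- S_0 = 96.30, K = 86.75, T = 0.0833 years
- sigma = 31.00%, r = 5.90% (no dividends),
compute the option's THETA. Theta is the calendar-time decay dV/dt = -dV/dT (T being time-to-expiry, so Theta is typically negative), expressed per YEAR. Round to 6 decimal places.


d1 = 1.2669431239; d2 = 1.1774717318
phi(d1) = 0.1787957881; exp(-qT) = 1.0000000000; exp(-rT) = 0.9950973574
Theta = -S*exp(-qT)*phi(d1)*sigma/(2*sqrt(T)) + r*K*exp(-rT)*N(-d2) - q*S*exp(-qT)*N(-d1)
N(-d1) = 0.1025878138; N(-d2) = 0.1195036369; sqrt(T) = 0.2886173938
Term 1 = -96.3000 * 1.0000000000 * 0.1787957881 * 0.3100 / (2 * 0.2886173938) = -9.2468277672
Term 2 = 0.0590 * 86.7500 * 0.9950973574 * 0.1195036369 = 0.6086507907
Term 3 = 0 (no dividend yield, q = 0)
Theta = -9.2468277672 + (0.6086507907) + (0.0000000000) = -8.638177

Answer: Theta = -8.638177


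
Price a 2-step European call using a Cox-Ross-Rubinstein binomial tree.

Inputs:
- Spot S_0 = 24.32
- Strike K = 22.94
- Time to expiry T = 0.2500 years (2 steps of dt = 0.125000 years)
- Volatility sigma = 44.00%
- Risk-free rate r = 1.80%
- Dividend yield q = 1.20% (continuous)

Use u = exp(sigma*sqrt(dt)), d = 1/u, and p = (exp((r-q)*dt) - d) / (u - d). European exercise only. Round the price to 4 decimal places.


dt = T/N = 0.125000
u = exp(sigma*sqrt(dt)) = 1.168316; d = 1/u = 0.855933
p = (exp((r-q)*dt) - d) / (u - d) = 0.463589
Discount per step: exp(-r*dt) = 0.997753
Stock lattice S(k, i) with i counting down-moves:
  k=0: S(0,0) = 24.3200
  k=1: S(1,0) = 28.4134; S(1,1) = 20.8163
  k=2: S(2,0) = 33.1959; S(2,1) = 24.3200; S(2,2) = 17.8173
Terminal payoffs V(N, i) = max(S_T - K, 0):
  V(2,0) = 10.255889; V(2,1) = 1.380000; V(2,2) = 0.000000
Backward induction: V(k, i) = exp(-r*dt) * [p * V(k+1, i) + (1-p) * V(k+1, i+1)].
  V(1,0) = exp(-r*dt) * [p*10.255889 + (1-p)*1.380000] = 5.482417
  V(1,1) = exp(-r*dt) * [p*1.380000 + (1-p)*0.000000] = 0.638315
  V(0,0) = exp(-r*dt) * [p*5.482417 + (1-p)*0.638315] = 2.877506

Answer: Price = V(0,0) = 2.8775


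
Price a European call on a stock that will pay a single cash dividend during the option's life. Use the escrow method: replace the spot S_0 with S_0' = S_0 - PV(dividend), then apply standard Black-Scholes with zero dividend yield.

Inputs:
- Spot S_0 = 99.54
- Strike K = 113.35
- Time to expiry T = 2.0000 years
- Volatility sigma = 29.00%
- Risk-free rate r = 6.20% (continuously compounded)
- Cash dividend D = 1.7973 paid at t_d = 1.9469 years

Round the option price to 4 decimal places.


Answer: Price = 15.0223

Derivation:
PV(D) = D * exp(-r * t_d) = 1.7973 * 0.88629290 = 1.59293422
S_0' = S_0 - PV(D) = 99.5400 - 1.59293422 = 97.94706578
d1 = (ln(S_0'/K) + (r + sigma^2/2)*T) / (sigma*sqrt(T)) = 0.15128869
d2 = d1 - sigma*sqrt(T) = -0.25883324
exp(-rT) = 0.88337984
N(d1) = 0.56012601; N(d2) = 0.39788195
C = S_0' * N(d1) - K * exp(-rT) * N(d2) = 97.94706578 * 0.56012601 - 113.3500 * 0.88337984 * 0.39788195 = 15.0223


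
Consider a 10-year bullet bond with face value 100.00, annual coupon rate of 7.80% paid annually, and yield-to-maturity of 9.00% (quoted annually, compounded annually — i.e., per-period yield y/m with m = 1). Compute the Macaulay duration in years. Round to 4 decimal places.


Answer: Macaulay duration = 7.1786 years

Derivation:
Coupon per period c = face * coupon_rate / m = 7.800000
Periods per year m = 1; per-period yield y/m = 0.090000
Number of cashflows N = 10
Cashflows (t years, CF_t, discount factor 1/(1+y/m)^(m*t), PV):
  t = 1.0000: CF_t = 7.800000, DF = 0.917431, PV = 7.155963
  t = 2.0000: CF_t = 7.800000, DF = 0.841680, PV = 6.565104
  t = 3.0000: CF_t = 7.800000, DF = 0.772183, PV = 6.023031
  t = 4.0000: CF_t = 7.800000, DF = 0.708425, PV = 5.525717
  t = 5.0000: CF_t = 7.800000, DF = 0.649931, PV = 5.069465
  t = 6.0000: CF_t = 7.800000, DF = 0.596267, PV = 4.650885
  t = 7.0000: CF_t = 7.800000, DF = 0.547034, PV = 4.266867
  t = 8.0000: CF_t = 7.800000, DF = 0.501866, PV = 3.914557
  t = 9.0000: CF_t = 7.800000, DF = 0.460428, PV = 3.591337
  t = 10.0000: CF_t = 107.800000, DF = 0.422411, PV = 45.535885
Price P = sum_t PV_t = 92.298811
Macaulay numerator sum_t t * PV_t:
  t * PV_t at t = 1.0000: 7.155963
  t * PV_t at t = 2.0000: 13.130208
  t * PV_t at t = 3.0000: 18.069093
  t * PV_t at t = 4.0000: 22.102867
  t * PV_t at t = 5.0000: 25.347324
  t * PV_t at t = 6.0000: 27.905311
  t * PV_t at t = 7.0000: 29.868070
  t * PV_t at t = 8.0000: 31.316456
  t * PV_t at t = 9.0000: 32.322030
  t * PV_t at t = 10.0000: 455.358850
Macaulay duration D = (sum_t t * PV_t) / P = 662.576172 / 92.298811 = 7.178599


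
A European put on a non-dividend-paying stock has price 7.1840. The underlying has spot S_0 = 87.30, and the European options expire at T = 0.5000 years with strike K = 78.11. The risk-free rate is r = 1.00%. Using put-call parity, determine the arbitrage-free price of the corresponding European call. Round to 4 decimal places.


Answer: Call price = 16.7636

Derivation:
Put-call parity: C - P = S_0 * exp(-qT) - K * exp(-rT).
S_0 * exp(-qT) = 87.3000 * 1.00000000 = 87.30000000
K * exp(-rT) = 78.1100 * 0.99501248 = 77.72042475
C = P + S*exp(-qT) - K*exp(-rT)
C = 7.1840 + 87.30000000 - 77.72042475 = 16.7636


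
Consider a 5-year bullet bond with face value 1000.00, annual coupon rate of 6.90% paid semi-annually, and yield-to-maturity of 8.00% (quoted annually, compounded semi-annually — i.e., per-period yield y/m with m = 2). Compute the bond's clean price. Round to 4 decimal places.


Answer: Price = 955.3901

Derivation:
Coupon per period c = face * coupon_rate / m = 34.500000
Periods per year m = 2; per-period yield y/m = 0.040000
Number of cashflows N = 10
Cashflows (t years, CF_t, discount factor 1/(1+y/m)^(m*t), PV):
  t = 0.5000: CF_t = 34.500000, DF = 0.961538, PV = 33.173077
  t = 1.0000: CF_t = 34.500000, DF = 0.924556, PV = 31.897189
  t = 1.5000: CF_t = 34.500000, DF = 0.888996, PV = 30.670374
  t = 2.0000: CF_t = 34.500000, DF = 0.854804, PV = 29.490745
  t = 2.5000: CF_t = 34.500000, DF = 0.821927, PV = 28.356485
  t = 3.0000: CF_t = 34.500000, DF = 0.790315, PV = 27.265851
  t = 3.5000: CF_t = 34.500000, DF = 0.759918, PV = 26.217165
  t = 4.0000: CF_t = 34.500000, DF = 0.730690, PV = 25.208812
  t = 4.5000: CF_t = 34.500000, DF = 0.702587, PV = 24.239242
  t = 5.0000: CF_t = 1034.500000, DF = 0.675564, PV = 698.871133
Price P = sum_t PV_t = 955.390073


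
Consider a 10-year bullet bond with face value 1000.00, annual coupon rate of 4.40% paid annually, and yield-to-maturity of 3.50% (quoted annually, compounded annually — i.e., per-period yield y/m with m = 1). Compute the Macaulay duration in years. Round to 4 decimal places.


Coupon per period c = face * coupon_rate / m = 44.000000
Periods per year m = 1; per-period yield y/m = 0.035000
Number of cashflows N = 10
Cashflows (t years, CF_t, discount factor 1/(1+y/m)^(m*t), PV):
  t = 1.0000: CF_t = 44.000000, DF = 0.966184, PV = 42.512077
  t = 2.0000: CF_t = 44.000000, DF = 0.933511, PV = 41.074471
  t = 3.0000: CF_t = 44.000000, DF = 0.901943, PV = 39.685479
  t = 4.0000: CF_t = 44.000000, DF = 0.871442, PV = 38.343458
  t = 5.0000: CF_t = 44.000000, DF = 0.841973, PV = 37.046819
  t = 6.0000: CF_t = 44.000000, DF = 0.813501, PV = 35.794028
  t = 7.0000: CF_t = 44.000000, DF = 0.785991, PV = 34.583602
  t = 8.0000: CF_t = 44.000000, DF = 0.759412, PV = 33.414108
  t = 9.0000: CF_t = 44.000000, DF = 0.733731, PV = 32.284163
  t = 10.0000: CF_t = 1044.000000, DF = 0.708919, PV = 740.111242
Price P = sum_t PV_t = 1074.849448
Macaulay numerator sum_t t * PV_t:
  t * PV_t at t = 1.0000: 42.512077
  t * PV_t at t = 2.0000: 82.148942
  t * PV_t at t = 3.0000: 119.056437
  t * PV_t at t = 4.0000: 153.373832
  t * PV_t at t = 5.0000: 185.234097
  t * PV_t at t = 6.0000: 214.764170
  t * PV_t at t = 7.0000: 242.085216
  t * PV_t at t = 8.0000: 267.312868
  t * PV_t at t = 9.0000: 290.557465
  t * PV_t at t = 10.0000: 7401.112415
Macaulay duration D = (sum_t t * PV_t) / P = 8998.157519 / 1074.849448 = 8.371552

Answer: Macaulay duration = 8.3716 years


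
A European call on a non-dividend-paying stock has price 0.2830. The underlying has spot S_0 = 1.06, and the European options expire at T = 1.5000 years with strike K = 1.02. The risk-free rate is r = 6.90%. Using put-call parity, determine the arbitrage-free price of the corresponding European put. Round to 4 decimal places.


Answer: Put price = 0.1427

Derivation:
Put-call parity: C - P = S_0 * exp(-qT) - K * exp(-rT).
S_0 * exp(-qT) = 1.0600 * 1.00000000 = 1.06000000
K * exp(-rT) = 1.0200 * 0.90167602 = 0.91970954
P = C - S*exp(-qT) + K*exp(-rT)
P = 0.2830 - 1.06000000 + 0.91970954 = 0.1427


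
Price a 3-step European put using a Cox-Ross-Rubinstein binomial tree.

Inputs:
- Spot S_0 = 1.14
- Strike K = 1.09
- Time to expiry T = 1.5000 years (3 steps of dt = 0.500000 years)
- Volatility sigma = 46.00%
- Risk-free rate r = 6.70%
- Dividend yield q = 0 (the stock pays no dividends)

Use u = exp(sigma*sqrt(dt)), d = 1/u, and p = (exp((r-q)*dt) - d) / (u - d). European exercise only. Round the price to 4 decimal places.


Answer: Price = V(0,0) = 0.1838

Derivation:
dt = T/N = 0.500000
u = exp(sigma*sqrt(dt)) = 1.384403; d = 1/u = 0.722333
p = (exp((r-q)*dt) - d) / (u - d) = 0.470848
Discount per step: exp(-r*dt) = 0.967055
Stock lattice S(k, i) with i counting down-moves:
  k=0: S(0,0) = 1.1400
  k=1: S(1,0) = 1.5782; S(1,1) = 0.8235
  k=2: S(2,0) = 2.1849; S(2,1) = 1.1400; S(2,2) = 0.5948
  k=3: S(3,0) = 3.0248; S(3,1) = 1.5782; S(3,2) = 0.8235; S(3,3) = 0.4297
Terminal payoffs V(N, i) = max(K - S_T, 0):
  V(3,0) = 0.000000; V(3,1) = 0.000000; V(3,2) = 0.266540; V(3,3) = 0.660348
Backward induction: V(k, i) = exp(-r*dt) * [p * V(k+1, i) + (1-p) * V(k+1, i+1)].
  V(2,0) = exp(-r*dt) * [p*0.000000 + (1-p)*0.000000] = 0.000000
  V(2,1) = exp(-r*dt) * [p*0.000000 + (1-p)*0.266540] = 0.136394
  V(2,2) = exp(-r*dt) * [p*0.266540 + (1-p)*0.660348] = 0.459278
  V(1,0) = exp(-r*dt) * [p*0.000000 + (1-p)*0.136394] = 0.069795
  V(1,1) = exp(-r*dt) * [p*0.136394 + (1-p)*0.459278] = 0.297126
  V(0,0) = exp(-r*dt) * [p*0.069795 + (1-p)*0.297126] = 0.183825


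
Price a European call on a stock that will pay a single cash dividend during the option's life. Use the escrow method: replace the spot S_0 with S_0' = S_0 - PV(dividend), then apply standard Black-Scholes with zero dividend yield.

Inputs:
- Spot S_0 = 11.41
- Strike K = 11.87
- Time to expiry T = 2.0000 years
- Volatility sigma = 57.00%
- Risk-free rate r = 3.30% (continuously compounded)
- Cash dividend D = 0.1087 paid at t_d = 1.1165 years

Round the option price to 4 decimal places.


PV(D) = D * exp(-r * t_d) = 0.1087 * 0.96382600 = 0.10476789
S_0' = S_0 - PV(D) = 11.4100 - 0.10476789 = 11.30523211
d1 = (ln(S_0'/K) + (r + sigma^2/2)*T) / (sigma*sqrt(T)) = 0.42445192
d2 = d1 - sigma*sqrt(T) = -0.38164981
exp(-rT) = 0.93613086
N(d1) = 0.66438187; N(d2) = 0.35136057
C = S_0' * N(d1) - K * exp(-rT) * N(d2) = 11.30523211 * 0.66438187 - 11.8700 * 0.93613086 * 0.35136057 = 3.6067

Answer: Price = 3.6067


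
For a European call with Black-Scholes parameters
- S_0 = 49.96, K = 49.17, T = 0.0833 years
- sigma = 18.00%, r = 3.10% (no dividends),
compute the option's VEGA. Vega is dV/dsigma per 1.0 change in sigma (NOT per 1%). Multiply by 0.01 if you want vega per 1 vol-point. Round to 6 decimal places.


d1 = 0.3824895338; d2 = 0.3305384030
phi(d1) = 0.3708017763; exp(-qT) = 1.0000000000; exp(-rT) = 0.9974210313
Vega = S * exp(-qT) * phi(d1) * sqrt(T) = 49.9600 * 1.0000000000 * 0.3708017763 * 0.2886173938 = 5.346711

Answer: Vega = 5.346711


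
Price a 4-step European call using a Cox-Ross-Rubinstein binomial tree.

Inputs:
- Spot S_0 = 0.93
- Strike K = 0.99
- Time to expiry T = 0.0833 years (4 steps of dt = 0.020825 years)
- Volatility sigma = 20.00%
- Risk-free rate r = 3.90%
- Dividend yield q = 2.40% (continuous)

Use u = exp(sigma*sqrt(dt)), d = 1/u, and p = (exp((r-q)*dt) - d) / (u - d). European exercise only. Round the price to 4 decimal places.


Answer: Price = V(0,0) = 0.0033

Derivation:
dt = T/N = 0.020825
u = exp(sigma*sqrt(dt)) = 1.029282; d = 1/u = 0.971551
p = (exp((r-q)*dt) - d) / (u - d) = 0.498197
Discount per step: exp(-r*dt) = 0.999188
Stock lattice S(k, i) with i counting down-moves:
  k=0: S(0,0) = 0.9300
  k=1: S(1,0) = 0.9572; S(1,1) = 0.9035
  k=2: S(2,0) = 0.9853; S(2,1) = 0.9300; S(2,2) = 0.8778
  k=3: S(3,0) = 1.0141; S(3,1) = 0.9572; S(3,2) = 0.9035; S(3,3) = 0.8529
  k=4: S(4,0) = 1.0438; S(4,1) = 0.9853; S(4,2) = 0.9300; S(4,3) = 0.8778; S(4,4) = 0.8286
Terminal payoffs V(N, i) = max(S_T - K, 0):
  V(4,0) = 0.053809; V(4,1) = 0.000000; V(4,2) = 0.000000; V(4,3) = 0.000000; V(4,4) = 0.000000
Backward induction: V(k, i) = exp(-r*dt) * [p * V(k+1, i) + (1-p) * V(k+1, i+1)].
  V(3,0) = exp(-r*dt) * [p*0.053809 + (1-p)*0.000000] = 0.026786
  V(3,1) = exp(-r*dt) * [p*0.000000 + (1-p)*0.000000] = 0.000000
  V(3,2) = exp(-r*dt) * [p*0.000000 + (1-p)*0.000000] = 0.000000
  V(3,3) = exp(-r*dt) * [p*0.000000 + (1-p)*0.000000] = 0.000000
  V(2,0) = exp(-r*dt) * [p*0.026786 + (1-p)*0.000000] = 0.013334
  V(2,1) = exp(-r*dt) * [p*0.000000 + (1-p)*0.000000] = 0.000000
  V(2,2) = exp(-r*dt) * [p*0.000000 + (1-p)*0.000000] = 0.000000
  V(1,0) = exp(-r*dt) * [p*0.013334 + (1-p)*0.000000] = 0.006637
  V(1,1) = exp(-r*dt) * [p*0.000000 + (1-p)*0.000000] = 0.000000
  V(0,0) = exp(-r*dt) * [p*0.006637 + (1-p)*0.000000] = 0.003304


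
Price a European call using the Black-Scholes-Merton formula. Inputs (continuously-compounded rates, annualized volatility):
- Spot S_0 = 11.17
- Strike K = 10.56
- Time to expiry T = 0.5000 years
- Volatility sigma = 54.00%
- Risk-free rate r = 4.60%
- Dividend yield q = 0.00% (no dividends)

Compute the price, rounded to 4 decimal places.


Answer: Price = 2.0863

Derivation:
d1 = (ln(S/K) + (r - q + 0.5*sigma^2) * T) / (sigma * sqrt(T)) = 0.39822770
d2 = d1 - sigma * sqrt(T) = 0.01639004
exp(-rT) = 0.97726248; exp(-qT) = 1.00000000
C = S_0 * exp(-qT) * N(d1) - K * exp(-rT) * N(d2)
N(d1) = 0.65476883; N(d2) = 0.50653839
C = 11.1700 * 1.00000000 * 0.65476883 - 10.5600 * 0.97726248 * 0.50653839 = 2.0863


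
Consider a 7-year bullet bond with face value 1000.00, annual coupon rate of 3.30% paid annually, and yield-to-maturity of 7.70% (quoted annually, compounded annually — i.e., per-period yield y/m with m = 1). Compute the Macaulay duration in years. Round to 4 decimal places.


Answer: Macaulay duration = 6.2557 years

Derivation:
Coupon per period c = face * coupon_rate / m = 33.000000
Periods per year m = 1; per-period yield y/m = 0.077000
Number of cashflows N = 7
Cashflows (t years, CF_t, discount factor 1/(1+y/m)^(m*t), PV):
  t = 1.0000: CF_t = 33.000000, DF = 0.928505, PV = 30.640669
  t = 2.0000: CF_t = 33.000000, DF = 0.862122, PV = 28.450017
  t = 3.0000: CF_t = 33.000000, DF = 0.800484, PV = 26.415986
  t = 4.0000: CF_t = 33.000000, DF = 0.743254, PV = 24.527378
  t = 5.0000: CF_t = 33.000000, DF = 0.690115, PV = 22.773796
  t = 6.0000: CF_t = 33.000000, DF = 0.640775, PV = 21.145586
  t = 7.0000: CF_t = 1033.000000, DF = 0.594963, PV = 614.596947
Price P = sum_t PV_t = 768.550379
Macaulay numerator sum_t t * PV_t:
  t * PV_t at t = 1.0000: 30.640669
  t * PV_t at t = 2.0000: 56.900034
  t * PV_t at t = 3.0000: 79.247959
  t * PV_t at t = 4.0000: 98.109513
  t * PV_t at t = 5.0000: 113.868979
  t * PV_t at t = 6.0000: 126.873515
  t * PV_t at t = 7.0000: 4302.178628
Macaulay duration D = (sum_t t * PV_t) / P = 4807.819296 / 768.550379 = 6.255698


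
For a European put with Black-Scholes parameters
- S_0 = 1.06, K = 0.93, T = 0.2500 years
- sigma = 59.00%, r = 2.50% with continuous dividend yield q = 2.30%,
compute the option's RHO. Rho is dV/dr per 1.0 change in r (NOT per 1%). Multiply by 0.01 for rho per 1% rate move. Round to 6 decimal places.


Answer: Rho = -0.088483

Derivation:
d1 = 0.5927189863; d2 = 0.2977189863
phi(d1) = 0.3346746438; exp(-qT) = 0.9942664996; exp(-rT) = 0.9937694906
N(-d2) = 0.3829588256
Rho = -K*T*exp(-rT)*N(-d2) = -0.9300 * 0.2500 * 0.9937694906 * 0.3829588256 = -0.088483


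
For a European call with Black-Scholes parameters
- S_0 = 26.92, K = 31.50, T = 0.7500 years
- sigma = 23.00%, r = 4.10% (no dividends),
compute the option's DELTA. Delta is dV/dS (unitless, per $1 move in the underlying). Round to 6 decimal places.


Answer: Delta = 0.296384

Derivation:
d1 = -0.5348298831; d2 = -0.7340157260
phi(d1) = 0.3457774098; exp(-qT) = 1.0000000000; exp(-rT) = 0.9697179723
N(d1) = 0.2963837486
Delta = exp(-qT) * N(d1) = 1.0000000000 * 0.2963837486 = 0.296384


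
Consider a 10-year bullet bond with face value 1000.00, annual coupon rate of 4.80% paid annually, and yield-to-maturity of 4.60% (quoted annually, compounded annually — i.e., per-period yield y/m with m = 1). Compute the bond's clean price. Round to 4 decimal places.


Answer: Price = 1015.7479

Derivation:
Coupon per period c = face * coupon_rate / m = 48.000000
Periods per year m = 1; per-period yield y/m = 0.046000
Number of cashflows N = 10
Cashflows (t years, CF_t, discount factor 1/(1+y/m)^(m*t), PV):
  t = 1.0000: CF_t = 48.000000, DF = 0.956023, PV = 45.889101
  t = 2.0000: CF_t = 48.000000, DF = 0.913980, PV = 43.871034
  t = 3.0000: CF_t = 48.000000, DF = 0.873786, PV = 41.941715
  t = 4.0000: CF_t = 48.000000, DF = 0.835359, PV = 40.097242
  t = 5.0000: CF_t = 48.000000, DF = 0.798623, PV = 38.333883
  t = 6.0000: CF_t = 48.000000, DF = 0.763501, PV = 36.648072
  t = 7.0000: CF_t = 48.000000, DF = 0.729925, PV = 35.036398
  t = 8.0000: CF_t = 48.000000, DF = 0.697825, PV = 33.495600
  t = 9.0000: CF_t = 48.000000, DF = 0.667137, PV = 32.022562
  t = 10.0000: CF_t = 1048.000000, DF = 0.637798, PV = 668.412307
Price P = sum_t PV_t = 1015.747913


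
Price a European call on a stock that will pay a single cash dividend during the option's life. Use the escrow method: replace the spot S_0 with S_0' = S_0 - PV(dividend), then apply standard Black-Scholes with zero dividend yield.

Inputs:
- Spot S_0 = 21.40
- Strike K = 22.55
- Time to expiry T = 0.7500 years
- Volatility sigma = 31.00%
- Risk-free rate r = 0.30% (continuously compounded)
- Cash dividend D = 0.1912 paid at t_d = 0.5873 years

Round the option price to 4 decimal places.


Answer: Price = 1.7444

Derivation:
PV(D) = D * exp(-r * t_d) = 0.1912 * 0.99823965 = 0.19086342
S_0' = S_0 - PV(D) = 21.4000 - 0.19086342 = 21.20913658
d1 = (ln(S_0'/K) + (r + sigma^2/2)*T) / (sigma*sqrt(T)) = -0.08572909
d2 = d1 - sigma*sqrt(T) = -0.35419696
exp(-rT) = 0.99775253
N(d1) = 0.46584089; N(d2) = 0.36159564
C = S_0' * N(d1) - K * exp(-rT) * N(d2) = 21.20913658 * 0.46584089 - 22.5500 * 0.99775253 * 0.36159564 = 1.7444


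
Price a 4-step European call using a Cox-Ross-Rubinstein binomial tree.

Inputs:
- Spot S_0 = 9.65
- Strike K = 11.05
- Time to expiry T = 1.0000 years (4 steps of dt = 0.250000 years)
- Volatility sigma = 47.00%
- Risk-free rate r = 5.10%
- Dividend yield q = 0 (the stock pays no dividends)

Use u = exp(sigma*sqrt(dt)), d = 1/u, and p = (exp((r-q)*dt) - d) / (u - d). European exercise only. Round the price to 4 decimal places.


dt = T/N = 0.250000
u = exp(sigma*sqrt(dt)) = 1.264909; d = 1/u = 0.790571
p = (exp((r-q)*dt) - d) / (u - d) = 0.468571
Discount per step: exp(-r*dt) = 0.987331
Stock lattice S(k, i) with i counting down-moves:
  k=0: S(0,0) = 9.6500
  k=1: S(1,0) = 12.2064; S(1,1) = 7.6290
  k=2: S(2,0) = 15.4399; S(2,1) = 9.6500; S(2,2) = 6.0313
  k=3: S(3,0) = 19.5301; S(3,1) = 12.2064; S(3,2) = 7.6290; S(3,3) = 4.7681
  k=4: S(4,0) = 24.7038; S(4,1) = 15.4399; S(4,2) = 9.6500; S(4,3) = 6.0313; S(4,4) = 3.7696
Terminal payoffs V(N, i) = max(S_T - K, 0):
  V(4,0) = 13.653821; V(4,1) = 4.389944; V(4,2) = 0.000000; V(4,3) = 0.000000; V(4,4) = 0.000000
Backward induction: V(k, i) = exp(-r*dt) * [p * V(k+1, i) + (1-p) * V(k+1, i+1)].
  V(3,0) = exp(-r*dt) * [p*13.653821 + (1-p)*4.389944] = 8.620114
  V(3,1) = exp(-r*dt) * [p*4.389944 + (1-p)*0.000000] = 2.030938
  V(3,2) = exp(-r*dt) * [p*0.000000 + (1-p)*0.000000] = 0.000000
  V(3,3) = exp(-r*dt) * [p*0.000000 + (1-p)*0.000000] = 0.000000
  V(2,0) = exp(-r*dt) * [p*8.620114 + (1-p)*2.030938] = 5.053586
  V(2,1) = exp(-r*dt) * [p*2.030938 + (1-p)*0.000000] = 0.939581
  V(2,2) = exp(-r*dt) * [p*0.000000 + (1-p)*0.000000] = 0.000000
  V(1,0) = exp(-r*dt) * [p*5.053586 + (1-p)*0.939581] = 2.830957
  V(1,1) = exp(-r*dt) * [p*0.939581 + (1-p)*0.000000] = 0.434683
  V(0,0) = exp(-r*dt) * [p*2.830957 + (1-p)*0.434683] = 1.537774

Answer: Price = V(0,0) = 1.5378


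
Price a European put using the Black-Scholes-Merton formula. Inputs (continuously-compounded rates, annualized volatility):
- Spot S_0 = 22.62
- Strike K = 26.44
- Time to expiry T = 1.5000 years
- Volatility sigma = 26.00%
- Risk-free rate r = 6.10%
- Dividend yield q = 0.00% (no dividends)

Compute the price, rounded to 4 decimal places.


Answer: Price = 3.7709

Derivation:
d1 = (ln(S/K) + (r - q + 0.5*sigma^2) * T) / (sigma * sqrt(T)) = -0.04347387
d2 = d1 - sigma * sqrt(T) = -0.36190754
exp(-rT) = 0.91256132; exp(-qT) = 1.00000000
P = K * exp(-rT) * N(-d2) - S_0 * exp(-qT) * N(-d1)
N(-d1) = 0.51733810; N(-d2) = 0.64128944
P = 26.4400 * 0.91256132 * 0.64128944 - 22.6200 * 1.00000000 * 0.51733810 = 3.7709


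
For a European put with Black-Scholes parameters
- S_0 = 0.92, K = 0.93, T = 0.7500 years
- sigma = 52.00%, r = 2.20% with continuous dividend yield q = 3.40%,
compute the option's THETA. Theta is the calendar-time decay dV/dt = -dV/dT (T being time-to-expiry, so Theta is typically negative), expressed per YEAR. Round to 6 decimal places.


d1 = 0.1811749213; d2 = -0.2691582886
phi(d1) = 0.3924482062; exp(-qT) = 0.9748223790; exp(-rT) = 0.9836353794
Theta = -S*exp(-qT)*phi(d1)*sigma/(2*sqrt(T)) + r*K*exp(-rT)*N(-d2) - q*S*exp(-qT)*N(-d1)
N(-d1) = 0.4281151394; N(-d2) = 0.6060960615; sqrt(T) = 0.8660254038
Term 1 = -0.9200 * 0.9748223790 * 0.3924482062 * 0.5200 / (2 * 0.8660254038) = -0.1056667580
Term 2 = 0.0220 * 0.9300 * 0.9836353794 * 0.6060960615 = 0.0121977923
Term 3 = -0.0340 * 0.9200 * 0.9748223790 * 0.4281151394 = -0.0130542769
Theta = -0.1056667580 + (0.0121977923) + (-0.0130542769) = -0.106523

Answer: Theta = -0.106523


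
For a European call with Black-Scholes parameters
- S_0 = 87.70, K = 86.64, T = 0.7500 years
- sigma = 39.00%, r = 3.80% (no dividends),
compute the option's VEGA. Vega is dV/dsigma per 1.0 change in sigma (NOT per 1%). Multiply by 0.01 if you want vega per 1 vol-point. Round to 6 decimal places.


Answer: Vega = 29.058366

Derivation:
d1 = 0.2892607652; d2 = -0.0484891423
phi(d1) = 0.3825964777; exp(-qT) = 1.0000000000; exp(-rT) = 0.9719022941
Vega = S * exp(-qT) * phi(d1) * sqrt(T) = 87.7000 * 1.0000000000 * 0.3825964777 * 0.8660254038 = 29.058366


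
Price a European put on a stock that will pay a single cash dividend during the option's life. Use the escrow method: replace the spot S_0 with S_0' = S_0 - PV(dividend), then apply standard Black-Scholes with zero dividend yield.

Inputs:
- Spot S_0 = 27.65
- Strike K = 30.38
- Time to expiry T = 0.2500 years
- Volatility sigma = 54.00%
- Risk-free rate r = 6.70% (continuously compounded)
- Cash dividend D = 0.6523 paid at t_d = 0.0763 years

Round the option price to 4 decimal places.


Answer: Price = 4.7015

Derivation:
PV(D) = D * exp(-r * t_d) = 0.6523 * 0.99490094 = 0.64897389
S_0' = S_0 - PV(D) = 27.6500 - 0.64897389 = 27.00102611
d1 = (ln(S_0'/K) + (r + sigma^2/2)*T) / (sigma*sqrt(T)) = -0.23966529
d2 = d1 - sigma*sqrt(T) = -0.50966529
exp(-rT) = 0.98338950
N(-d1) = 0.59470513; N(-d2) = 0.69485701
P = K * exp(-rT) * N(-d2) - S_0' * N(-d1) = 30.3800 * 0.98338950 * 0.69485701 - 27.00102611 * 0.59470513 = 4.7015


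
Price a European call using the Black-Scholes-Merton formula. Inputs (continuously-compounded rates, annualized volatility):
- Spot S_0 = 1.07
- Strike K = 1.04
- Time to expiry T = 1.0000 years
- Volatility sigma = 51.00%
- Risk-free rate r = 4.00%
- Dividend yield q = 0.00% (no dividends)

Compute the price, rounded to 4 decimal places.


Answer: Price = 0.2455

Derivation:
d1 = (ln(S/K) + (r - q + 0.5*sigma^2) * T) / (sigma * sqrt(T)) = 0.38919203
d2 = d1 - sigma * sqrt(T) = -0.12080797
exp(-rT) = 0.96078944; exp(-qT) = 1.00000000
C = S_0 * exp(-qT) * N(d1) - K * exp(-rT) * N(d2)
N(d1) = 0.65143295; N(d2) = 0.45192157
C = 1.0700 * 1.00000000 * 0.65143295 - 1.0400 * 0.96078944 * 0.45192157 = 0.2455


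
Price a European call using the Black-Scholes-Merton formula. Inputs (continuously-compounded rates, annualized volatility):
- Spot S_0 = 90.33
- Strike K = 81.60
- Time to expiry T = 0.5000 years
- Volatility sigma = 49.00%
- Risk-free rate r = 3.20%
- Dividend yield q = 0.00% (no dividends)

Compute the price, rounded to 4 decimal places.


d1 = (ln(S/K) + (r - q + 0.5*sigma^2) * T) / (sigma * sqrt(T)) = 0.51276893
d2 = d1 - sigma * sqrt(T) = 0.16628661
exp(-rT) = 0.98412732; exp(-qT) = 1.00000000
C = S_0 * exp(-qT) * N(d1) - K * exp(-rT) * N(d2)
N(d1) = 0.69594352; N(d2) = 0.56603430
C = 90.3300 * 1.00000000 * 0.69594352 - 81.6000 * 0.98412732 * 0.56603430 = 17.4093

Answer: Price = 17.4093


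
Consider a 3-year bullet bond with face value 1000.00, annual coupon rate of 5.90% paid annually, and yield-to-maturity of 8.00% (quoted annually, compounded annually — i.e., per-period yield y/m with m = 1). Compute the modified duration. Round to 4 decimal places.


Answer: Modified duration = 2.6213

Derivation:
Coupon per period c = face * coupon_rate / m = 59.000000
Periods per year m = 1; per-period yield y/m = 0.080000
Number of cashflows N = 3
Cashflows (t years, CF_t, discount factor 1/(1+y/m)^(m*t), PV):
  t = 1.0000: CF_t = 59.000000, DF = 0.925926, PV = 54.629630
  t = 2.0000: CF_t = 59.000000, DF = 0.857339, PV = 50.582990
  t = 3.0000: CF_t = 1059.000000, DF = 0.793832, PV = 840.668343
Price P = sum_t PV_t = 945.880963
First compute Macaulay numerator sum_t t * PV_t:
  t * PV_t at t = 1.0000: 54.629630
  t * PV_t at t = 2.0000: 101.165981
  t * PV_t at t = 3.0000: 2522.005030
Macaulay duration D = 2677.800640 / 945.880963 = 2.831012
Modified duration = D / (1 + y/m) = 2.831012 / (1 + 0.080000) = 2.621308


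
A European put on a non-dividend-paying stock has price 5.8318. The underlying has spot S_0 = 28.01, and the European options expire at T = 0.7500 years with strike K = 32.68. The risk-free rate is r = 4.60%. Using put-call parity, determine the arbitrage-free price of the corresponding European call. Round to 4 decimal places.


Put-call parity: C - P = S_0 * exp(-qT) - K * exp(-rT).
S_0 * exp(-qT) = 28.0100 * 1.00000000 = 28.01000000
K * exp(-rT) = 32.6800 * 0.96608834 = 31.57176694
C = P + S*exp(-qT) - K*exp(-rT)
C = 5.8318 + 28.01000000 - 31.57176694 = 2.2700

Answer: Call price = 2.2700


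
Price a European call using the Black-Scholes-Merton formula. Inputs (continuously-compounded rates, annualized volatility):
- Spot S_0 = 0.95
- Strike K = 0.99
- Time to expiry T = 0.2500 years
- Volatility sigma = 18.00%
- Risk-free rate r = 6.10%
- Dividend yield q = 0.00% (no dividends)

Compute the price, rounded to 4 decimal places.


d1 = (ln(S/K) + (r - q + 0.5*sigma^2) * T) / (sigma * sqrt(T)) = -0.24381065
d2 = d1 - sigma * sqrt(T) = -0.33381065
exp(-rT) = 0.98486569; exp(-qT) = 1.00000000
C = S_0 * exp(-qT) * N(d1) - K * exp(-rT) * N(d2)
N(d1) = 0.40368874; N(d2) = 0.36926122
C = 0.9500 * 1.00000000 * 0.40368874 - 0.9900 * 0.98486569 * 0.36926122 = 0.0235

Answer: Price = 0.0235


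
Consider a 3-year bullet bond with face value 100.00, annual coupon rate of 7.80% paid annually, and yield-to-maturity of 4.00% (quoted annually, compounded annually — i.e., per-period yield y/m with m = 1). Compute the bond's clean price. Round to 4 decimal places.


Answer: Price = 110.5453

Derivation:
Coupon per period c = face * coupon_rate / m = 7.800000
Periods per year m = 1; per-period yield y/m = 0.040000
Number of cashflows N = 3
Cashflows (t years, CF_t, discount factor 1/(1+y/m)^(m*t), PV):
  t = 1.0000: CF_t = 7.800000, DF = 0.961538, PV = 7.500000
  t = 2.0000: CF_t = 7.800000, DF = 0.924556, PV = 7.211538
  t = 3.0000: CF_t = 107.800000, DF = 0.888996, PV = 95.833807
Price P = sum_t PV_t = 110.545346
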